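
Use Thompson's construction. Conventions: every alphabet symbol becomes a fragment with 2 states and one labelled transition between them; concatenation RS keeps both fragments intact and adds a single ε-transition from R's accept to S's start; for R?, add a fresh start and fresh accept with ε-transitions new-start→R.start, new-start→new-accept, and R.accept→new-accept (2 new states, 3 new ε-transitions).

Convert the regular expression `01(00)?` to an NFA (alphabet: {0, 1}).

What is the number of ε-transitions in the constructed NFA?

6

Recursing over subexpressions:
Each of the 4 symbol leaves contributes 0 ε-transitions.
  00 = 1 ε-transition
  (00)? = 4 ε-transitions
  01(00)? = 6 ε-transitions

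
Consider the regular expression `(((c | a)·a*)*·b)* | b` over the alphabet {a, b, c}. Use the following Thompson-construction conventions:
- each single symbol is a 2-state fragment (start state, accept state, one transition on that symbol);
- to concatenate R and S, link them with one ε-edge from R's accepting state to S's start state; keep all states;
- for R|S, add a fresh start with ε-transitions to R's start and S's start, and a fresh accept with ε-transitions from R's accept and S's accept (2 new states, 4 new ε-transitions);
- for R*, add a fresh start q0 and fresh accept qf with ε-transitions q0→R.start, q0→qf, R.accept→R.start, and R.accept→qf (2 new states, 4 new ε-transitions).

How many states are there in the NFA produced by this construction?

20

Recursing over subexpressions:
Each of the 5 symbol leaves contributes a 2-state fragment.
  c | a → 6 states
  a* → 4 states
  (c | a)·a* → 10 states
  ((c | a)·a*)* → 12 states
  ((c | a)·a*)*·b → 14 states
  (((c | a)·a*)*·b)* → 16 states
  (((c | a)·a*)*·b)* | b → 20 states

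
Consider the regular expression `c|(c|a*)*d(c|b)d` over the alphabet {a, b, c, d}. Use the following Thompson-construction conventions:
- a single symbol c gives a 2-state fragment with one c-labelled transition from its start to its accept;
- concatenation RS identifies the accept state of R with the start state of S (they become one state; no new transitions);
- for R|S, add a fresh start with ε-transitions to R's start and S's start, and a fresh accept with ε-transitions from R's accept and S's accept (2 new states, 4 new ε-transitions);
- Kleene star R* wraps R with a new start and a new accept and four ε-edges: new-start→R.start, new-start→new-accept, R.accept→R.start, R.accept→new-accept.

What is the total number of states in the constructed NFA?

Bottom-up over the parse tree:
Each of the 7 symbol leaves contributes a 2-state fragment.
  a* → 4 states
  c|a* → 8 states
  (c|a*)* → 10 states
  c|b → 6 states
  (c|a*)*d(c|b)d → 17 states
  c|(c|a*)*d(c|b)d → 21 states

21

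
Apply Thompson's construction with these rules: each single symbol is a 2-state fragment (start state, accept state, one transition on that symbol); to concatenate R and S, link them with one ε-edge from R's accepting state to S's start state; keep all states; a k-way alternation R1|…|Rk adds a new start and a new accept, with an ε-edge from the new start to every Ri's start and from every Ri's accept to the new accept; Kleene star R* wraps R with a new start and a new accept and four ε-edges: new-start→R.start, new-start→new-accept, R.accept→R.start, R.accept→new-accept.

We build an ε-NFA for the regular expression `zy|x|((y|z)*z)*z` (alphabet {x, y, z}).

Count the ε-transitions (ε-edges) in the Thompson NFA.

21

Per subexpression:
Each of the 7 symbol leaves contributes 0 ε-transitions.
  zy → 1 ε-transition
  y|z → 4 ε-transitions
  (y|z)* → 8 ε-transitions
  (y|z)*z → 9 ε-transitions
  ((y|z)*z)* → 13 ε-transitions
  ((y|z)*z)*z → 14 ε-transitions
  zy|x|((y|z)*z)*z → 21 ε-transitions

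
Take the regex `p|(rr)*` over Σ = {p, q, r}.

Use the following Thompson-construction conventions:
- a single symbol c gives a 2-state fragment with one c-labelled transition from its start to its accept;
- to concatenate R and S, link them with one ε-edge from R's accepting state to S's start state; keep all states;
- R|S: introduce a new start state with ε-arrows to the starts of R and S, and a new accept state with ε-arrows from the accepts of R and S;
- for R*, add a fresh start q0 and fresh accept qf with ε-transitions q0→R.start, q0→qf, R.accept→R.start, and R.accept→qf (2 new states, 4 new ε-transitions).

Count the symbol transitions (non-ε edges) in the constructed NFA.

3

Bottom-up over the parse tree:
Each of the 3 symbol leaves contributes exactly 1 symbol transition.
  rr = 2 symbol transitions
  (rr)* = 2 symbol transitions
  p|(rr)* = 3 symbol transitions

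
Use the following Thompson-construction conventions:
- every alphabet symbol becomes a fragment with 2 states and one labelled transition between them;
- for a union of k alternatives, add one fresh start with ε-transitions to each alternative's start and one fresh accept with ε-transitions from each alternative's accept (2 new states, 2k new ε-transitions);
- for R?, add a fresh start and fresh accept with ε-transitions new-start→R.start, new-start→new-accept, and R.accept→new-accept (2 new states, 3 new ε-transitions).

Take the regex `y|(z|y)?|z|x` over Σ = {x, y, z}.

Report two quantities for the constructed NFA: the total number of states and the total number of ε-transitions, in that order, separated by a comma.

By structural recursion:
Each of the 5 symbol leaves contributes 2 states and 0 ε-transitions.
  z|y = 6 states, 4 ε-transitions
  (z|y)? = 8 states, 7 ε-transitions
  y|(z|y)?|z|x = 16 states, 15 ε-transitions

16, 15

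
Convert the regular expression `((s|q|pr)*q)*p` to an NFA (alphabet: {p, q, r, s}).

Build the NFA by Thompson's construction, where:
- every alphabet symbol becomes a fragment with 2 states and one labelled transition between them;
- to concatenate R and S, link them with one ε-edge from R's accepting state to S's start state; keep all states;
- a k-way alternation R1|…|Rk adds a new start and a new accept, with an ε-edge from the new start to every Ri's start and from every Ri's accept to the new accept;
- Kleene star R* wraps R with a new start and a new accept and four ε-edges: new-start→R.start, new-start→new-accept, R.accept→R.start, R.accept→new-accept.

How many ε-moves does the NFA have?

17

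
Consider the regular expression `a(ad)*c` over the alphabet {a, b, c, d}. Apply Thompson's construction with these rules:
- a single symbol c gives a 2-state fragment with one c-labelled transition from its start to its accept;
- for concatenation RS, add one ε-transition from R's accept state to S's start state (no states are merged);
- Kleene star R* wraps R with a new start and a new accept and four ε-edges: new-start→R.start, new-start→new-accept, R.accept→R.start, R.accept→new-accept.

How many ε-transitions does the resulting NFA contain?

Building bottom-up:
Each of the 4 symbol leaves contributes 0 ε-transitions.
  ad = 1 ε-transition
  (ad)* = 5 ε-transitions
  a(ad)*c = 7 ε-transitions

7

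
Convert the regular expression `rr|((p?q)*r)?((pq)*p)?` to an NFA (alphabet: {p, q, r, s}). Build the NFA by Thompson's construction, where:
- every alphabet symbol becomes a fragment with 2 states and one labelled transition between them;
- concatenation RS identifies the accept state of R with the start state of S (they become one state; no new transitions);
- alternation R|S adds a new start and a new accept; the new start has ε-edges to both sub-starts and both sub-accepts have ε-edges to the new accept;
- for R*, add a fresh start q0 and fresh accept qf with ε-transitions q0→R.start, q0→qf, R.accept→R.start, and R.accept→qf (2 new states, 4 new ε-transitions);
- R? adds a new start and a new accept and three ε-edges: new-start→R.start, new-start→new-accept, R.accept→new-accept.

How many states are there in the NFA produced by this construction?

By structural recursion:
Each of the 8 symbol leaves contributes a 2-state fragment.
  rr — 3 states
  p? — 4 states
  p?q — 5 states
  (p?q)* — 7 states
  (p?q)*r — 8 states
  ((p?q)*r)? — 10 states
  pq — 3 states
  (pq)* — 5 states
  (pq)*p — 6 states
  ((pq)*p)? — 8 states
  ((p?q)*r)?((pq)*p)? — 17 states
  rr|((p?q)*r)?((pq)*p)? — 22 states

22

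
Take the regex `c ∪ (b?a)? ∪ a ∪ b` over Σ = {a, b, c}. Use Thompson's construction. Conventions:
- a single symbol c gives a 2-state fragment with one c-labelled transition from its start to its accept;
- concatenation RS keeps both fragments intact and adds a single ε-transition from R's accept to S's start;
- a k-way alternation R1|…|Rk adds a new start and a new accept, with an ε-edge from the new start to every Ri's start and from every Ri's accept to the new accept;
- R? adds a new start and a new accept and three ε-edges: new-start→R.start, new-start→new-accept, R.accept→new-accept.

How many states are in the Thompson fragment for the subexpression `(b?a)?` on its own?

8

Fragment for `(b?a)?`:
Each of the 2 symbol leaves contributes a 2-state fragment.
  b? — 4 states
  b?a — 6 states
  (b?a)? — 8 states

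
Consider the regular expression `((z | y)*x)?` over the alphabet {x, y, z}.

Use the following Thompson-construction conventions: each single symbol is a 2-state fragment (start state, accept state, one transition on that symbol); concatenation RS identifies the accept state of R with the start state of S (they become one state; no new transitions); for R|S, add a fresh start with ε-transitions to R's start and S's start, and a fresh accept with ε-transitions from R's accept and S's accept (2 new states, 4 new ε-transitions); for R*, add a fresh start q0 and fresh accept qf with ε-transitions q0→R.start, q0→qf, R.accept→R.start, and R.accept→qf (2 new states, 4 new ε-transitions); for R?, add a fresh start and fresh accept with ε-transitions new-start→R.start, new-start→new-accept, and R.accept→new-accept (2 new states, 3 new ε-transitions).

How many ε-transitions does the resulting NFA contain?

11

Recursing over subexpressions:
Each of the 3 symbol leaves contributes 0 ε-transitions.
  z | y → 4 ε-transitions
  (z | y)* → 8 ε-transitions
  (z | y)*x → 8 ε-transitions
  ((z | y)*x)? → 11 ε-transitions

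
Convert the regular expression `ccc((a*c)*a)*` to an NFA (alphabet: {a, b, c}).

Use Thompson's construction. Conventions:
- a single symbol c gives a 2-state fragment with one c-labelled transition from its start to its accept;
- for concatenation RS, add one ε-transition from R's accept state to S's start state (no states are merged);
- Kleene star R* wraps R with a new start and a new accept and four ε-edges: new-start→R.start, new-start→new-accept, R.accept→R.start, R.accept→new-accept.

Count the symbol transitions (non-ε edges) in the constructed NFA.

6

By structural recursion:
Each of the 6 symbol leaves contributes exactly 1 symbol transition.
  a* — 1 symbol transition
  a*c — 2 symbol transitions
  (a*c)* — 2 symbol transitions
  (a*c)*a — 3 symbol transitions
  ((a*c)*a)* — 3 symbol transitions
  ccc((a*c)*a)* — 6 symbol transitions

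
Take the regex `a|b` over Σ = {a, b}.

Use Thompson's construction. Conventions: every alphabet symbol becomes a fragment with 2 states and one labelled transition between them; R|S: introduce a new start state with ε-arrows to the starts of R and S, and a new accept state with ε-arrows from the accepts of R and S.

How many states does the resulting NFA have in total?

6

Building bottom-up:
Each of the 2 symbol leaves contributes a 2-state fragment.
  a|b — 6 states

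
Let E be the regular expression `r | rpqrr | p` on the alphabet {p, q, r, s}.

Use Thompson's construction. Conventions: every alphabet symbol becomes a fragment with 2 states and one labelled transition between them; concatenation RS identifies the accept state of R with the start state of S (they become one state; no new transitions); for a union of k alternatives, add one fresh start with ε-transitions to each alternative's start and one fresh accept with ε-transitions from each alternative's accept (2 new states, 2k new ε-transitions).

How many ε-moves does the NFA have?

Recursing over subexpressions:
Each of the 7 symbol leaves contributes 0 ε-transitions.
  rpqrr → 0 ε-transitions
  r | rpqrr | p → 6 ε-transitions

6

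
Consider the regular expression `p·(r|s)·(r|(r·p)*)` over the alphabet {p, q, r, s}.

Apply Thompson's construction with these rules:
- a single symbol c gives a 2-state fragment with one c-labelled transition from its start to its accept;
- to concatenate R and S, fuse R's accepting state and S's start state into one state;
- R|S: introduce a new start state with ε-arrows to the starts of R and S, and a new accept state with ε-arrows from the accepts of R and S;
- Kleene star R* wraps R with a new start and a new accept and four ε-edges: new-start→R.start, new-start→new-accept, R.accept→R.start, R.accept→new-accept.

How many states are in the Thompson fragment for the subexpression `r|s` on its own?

Fragment for `r|s`:
Each of the 2 symbol leaves contributes a 2-state fragment.
  r|s : 6 states

6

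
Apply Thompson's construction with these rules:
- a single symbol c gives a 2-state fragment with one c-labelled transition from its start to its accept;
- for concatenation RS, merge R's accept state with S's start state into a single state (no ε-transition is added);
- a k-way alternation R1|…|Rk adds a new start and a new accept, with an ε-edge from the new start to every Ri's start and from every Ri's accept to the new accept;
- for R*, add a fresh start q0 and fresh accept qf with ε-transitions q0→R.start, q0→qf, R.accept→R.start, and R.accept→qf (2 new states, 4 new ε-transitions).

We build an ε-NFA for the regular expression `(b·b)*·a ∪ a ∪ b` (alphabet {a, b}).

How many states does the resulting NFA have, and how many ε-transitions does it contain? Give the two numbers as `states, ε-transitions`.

12, 10

Per subexpression:
Each of the 5 symbol leaves contributes 2 states and 0 ε-transitions.
  b·b → 3 states, 0 ε-transitions
  (b·b)* → 5 states, 4 ε-transitions
  (b·b)*·a → 6 states, 4 ε-transitions
  (b·b)*·a ∪ a ∪ b → 12 states, 10 ε-transitions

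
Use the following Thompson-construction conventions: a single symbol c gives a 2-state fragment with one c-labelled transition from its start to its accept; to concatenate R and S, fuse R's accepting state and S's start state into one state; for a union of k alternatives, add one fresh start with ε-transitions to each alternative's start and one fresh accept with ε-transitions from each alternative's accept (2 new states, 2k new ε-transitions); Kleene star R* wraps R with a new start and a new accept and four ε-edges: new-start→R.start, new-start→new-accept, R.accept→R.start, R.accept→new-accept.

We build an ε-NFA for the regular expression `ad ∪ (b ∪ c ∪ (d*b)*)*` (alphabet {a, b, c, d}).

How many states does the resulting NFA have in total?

20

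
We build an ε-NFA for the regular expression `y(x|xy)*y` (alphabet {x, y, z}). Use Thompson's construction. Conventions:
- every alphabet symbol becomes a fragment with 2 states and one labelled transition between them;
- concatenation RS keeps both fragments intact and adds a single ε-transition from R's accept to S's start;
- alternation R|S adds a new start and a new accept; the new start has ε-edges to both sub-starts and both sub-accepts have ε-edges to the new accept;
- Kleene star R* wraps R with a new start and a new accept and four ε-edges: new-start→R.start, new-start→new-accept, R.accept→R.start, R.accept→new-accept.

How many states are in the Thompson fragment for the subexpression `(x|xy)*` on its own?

Fragment for `(x|xy)*`:
Each of the 3 symbol leaves contributes a 2-state fragment.
  xy → 4 states
  x|xy → 8 states
  (x|xy)* → 10 states

10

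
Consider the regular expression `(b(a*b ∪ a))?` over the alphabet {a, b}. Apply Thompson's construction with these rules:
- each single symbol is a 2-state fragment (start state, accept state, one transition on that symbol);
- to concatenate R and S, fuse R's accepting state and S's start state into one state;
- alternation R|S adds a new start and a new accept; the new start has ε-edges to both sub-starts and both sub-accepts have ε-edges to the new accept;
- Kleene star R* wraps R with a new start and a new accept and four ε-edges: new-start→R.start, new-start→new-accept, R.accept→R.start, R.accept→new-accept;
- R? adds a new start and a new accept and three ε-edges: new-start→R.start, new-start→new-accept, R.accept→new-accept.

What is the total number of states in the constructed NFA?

Building bottom-up:
Each of the 4 symbol leaves contributes a 2-state fragment.
  a* → 4 states
  a*b → 5 states
  a*b ∪ a → 9 states
  b(a*b ∪ a) → 10 states
  (b(a*b ∪ a))? → 12 states

12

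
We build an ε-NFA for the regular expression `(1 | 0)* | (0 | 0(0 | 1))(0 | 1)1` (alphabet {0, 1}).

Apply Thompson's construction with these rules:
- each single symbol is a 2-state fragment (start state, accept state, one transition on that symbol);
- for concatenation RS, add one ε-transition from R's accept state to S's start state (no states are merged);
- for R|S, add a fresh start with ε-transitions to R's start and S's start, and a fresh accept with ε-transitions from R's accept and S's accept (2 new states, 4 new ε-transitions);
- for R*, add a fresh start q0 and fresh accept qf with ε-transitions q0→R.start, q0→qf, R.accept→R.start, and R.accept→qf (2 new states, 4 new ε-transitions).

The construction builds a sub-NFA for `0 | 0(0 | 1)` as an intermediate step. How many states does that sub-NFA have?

Fragment for `0 | 0(0 | 1)`:
Each of the 4 symbol leaves contributes a 2-state fragment.
  0 | 1 = 6 states
  0(0 | 1) = 8 states
  0 | 0(0 | 1) = 12 states

12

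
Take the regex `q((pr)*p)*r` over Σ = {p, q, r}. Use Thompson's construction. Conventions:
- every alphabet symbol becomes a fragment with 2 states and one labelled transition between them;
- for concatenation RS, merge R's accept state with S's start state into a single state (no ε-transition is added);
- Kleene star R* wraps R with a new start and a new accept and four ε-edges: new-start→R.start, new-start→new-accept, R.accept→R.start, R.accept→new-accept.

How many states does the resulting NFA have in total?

Building bottom-up:
Each of the 5 symbol leaves contributes a 2-state fragment.
  pr : 3 states
  (pr)* : 5 states
  (pr)*p : 6 states
  ((pr)*p)* : 8 states
  q((pr)*p)*r : 10 states

10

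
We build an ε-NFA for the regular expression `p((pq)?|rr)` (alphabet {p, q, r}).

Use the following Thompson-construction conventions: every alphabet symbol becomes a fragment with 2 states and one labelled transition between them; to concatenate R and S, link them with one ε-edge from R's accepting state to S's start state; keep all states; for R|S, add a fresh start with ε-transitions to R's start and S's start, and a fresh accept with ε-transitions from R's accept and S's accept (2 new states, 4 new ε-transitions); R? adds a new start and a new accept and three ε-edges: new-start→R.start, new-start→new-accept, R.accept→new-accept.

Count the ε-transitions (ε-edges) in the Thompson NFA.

By structural recursion:
Each of the 5 symbol leaves contributes 0 ε-transitions.
  pq — 1 ε-transition
  (pq)? — 4 ε-transitions
  rr — 1 ε-transition
  (pq)?|rr — 9 ε-transitions
  p((pq)?|rr) — 10 ε-transitions

10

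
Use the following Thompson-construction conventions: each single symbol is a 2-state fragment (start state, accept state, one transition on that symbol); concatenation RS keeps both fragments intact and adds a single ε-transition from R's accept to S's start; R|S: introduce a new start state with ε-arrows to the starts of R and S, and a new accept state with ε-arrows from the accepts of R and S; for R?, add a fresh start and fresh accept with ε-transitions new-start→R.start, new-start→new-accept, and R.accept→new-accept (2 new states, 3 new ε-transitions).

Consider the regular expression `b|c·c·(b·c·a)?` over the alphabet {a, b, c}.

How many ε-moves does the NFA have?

11

Per subexpression:
Each of the 6 symbol leaves contributes 0 ε-transitions.
  b·c·a : 2 ε-transitions
  (b·c·a)? : 5 ε-transitions
  c·c·(b·c·a)? : 7 ε-transitions
  b|c·c·(b·c·a)? : 11 ε-transitions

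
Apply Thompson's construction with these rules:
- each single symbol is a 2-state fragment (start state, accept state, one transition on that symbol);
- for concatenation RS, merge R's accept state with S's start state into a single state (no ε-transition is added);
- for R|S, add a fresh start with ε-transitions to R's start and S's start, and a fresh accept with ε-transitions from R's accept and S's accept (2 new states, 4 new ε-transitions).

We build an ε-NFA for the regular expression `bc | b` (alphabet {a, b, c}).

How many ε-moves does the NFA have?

Building bottom-up:
Each of the 3 symbol leaves contributes 0 ε-transitions.
  bc — 0 ε-transitions
  bc | b — 4 ε-transitions

4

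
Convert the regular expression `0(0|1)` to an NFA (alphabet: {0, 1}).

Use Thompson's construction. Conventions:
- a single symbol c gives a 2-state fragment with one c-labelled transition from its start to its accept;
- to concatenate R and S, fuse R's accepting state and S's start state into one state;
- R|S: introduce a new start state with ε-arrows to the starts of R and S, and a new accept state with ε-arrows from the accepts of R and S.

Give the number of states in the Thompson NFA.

7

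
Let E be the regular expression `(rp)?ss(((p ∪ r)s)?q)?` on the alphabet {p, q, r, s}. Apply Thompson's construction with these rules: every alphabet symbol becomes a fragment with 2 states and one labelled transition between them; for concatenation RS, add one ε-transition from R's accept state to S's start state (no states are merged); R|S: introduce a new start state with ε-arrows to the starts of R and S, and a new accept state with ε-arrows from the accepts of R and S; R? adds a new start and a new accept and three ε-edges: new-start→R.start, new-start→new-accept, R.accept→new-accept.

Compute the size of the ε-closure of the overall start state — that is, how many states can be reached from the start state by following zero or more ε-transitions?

4

Work bottom-up. For each fragment F, track |ε-closure(F.start)| and whether F's accept lies in that closure (i.e. whether F accepts ε). A single-symbol fragment has closure size 1 and does not accept ε.
  rp → C equals the left operand's closure size = 1 (its accept is not ε-reachable, so the closure stops there)
  (rp)? → C = 1 (new start) + 1 (body) + 1 (new accept, via ε) = 3
  p ∪ r → new start ε-reaches every alternative's start; none of them accept ε, so the new accept is not reached: C = 1 + 1 + 1 = 3
  (p ∪ r)s → C equals the left operand's closure size = 3 (its accept is not ε-reachable, so the closure stops there)
  ((p ∪ r)s)? → new start has ε-edges to the inner start and to the new accept, so C = 2 + 3 = 5
  ((p ∪ r)s)?q → the left operand accepts ε, so the closure extends into the next operand (via the concat ε-link); C = 5 + 1 = 6
  (((p ∪ r)s)?q)? → new start has ε-edges to the inner start and to the new accept, so C = 2 + 6 = 8
  (rp)?ss(((p ∪ r)s)?q)? → C = 3 + 1 = 4 (closure spills across the concat boundary because the left factor accepts ε)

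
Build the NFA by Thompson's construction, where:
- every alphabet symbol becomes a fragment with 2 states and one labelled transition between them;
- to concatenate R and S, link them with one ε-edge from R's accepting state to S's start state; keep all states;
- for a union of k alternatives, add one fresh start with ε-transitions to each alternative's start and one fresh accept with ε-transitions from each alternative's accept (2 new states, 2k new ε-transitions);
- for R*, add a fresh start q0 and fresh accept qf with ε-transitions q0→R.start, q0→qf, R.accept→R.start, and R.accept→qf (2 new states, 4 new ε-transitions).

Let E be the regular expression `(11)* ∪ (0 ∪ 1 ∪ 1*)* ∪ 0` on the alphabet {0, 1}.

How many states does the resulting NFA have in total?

22

Bottom-up over the parse tree:
Each of the 6 symbol leaves contributes a 2-state fragment.
  11 = 4 states
  (11)* = 6 states
  1* = 4 states
  0 ∪ 1 ∪ 1* = 10 states
  (0 ∪ 1 ∪ 1*)* = 12 states
  (11)* ∪ (0 ∪ 1 ∪ 1*)* ∪ 0 = 22 states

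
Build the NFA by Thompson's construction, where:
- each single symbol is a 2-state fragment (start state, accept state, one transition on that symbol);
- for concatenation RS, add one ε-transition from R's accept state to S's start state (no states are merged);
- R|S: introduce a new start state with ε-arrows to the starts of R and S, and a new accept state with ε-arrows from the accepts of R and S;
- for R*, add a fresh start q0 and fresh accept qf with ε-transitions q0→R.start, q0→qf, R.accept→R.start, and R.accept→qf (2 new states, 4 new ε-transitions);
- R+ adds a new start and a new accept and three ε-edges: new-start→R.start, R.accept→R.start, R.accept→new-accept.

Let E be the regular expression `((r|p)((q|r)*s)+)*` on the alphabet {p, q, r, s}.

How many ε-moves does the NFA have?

By structural recursion:
Each of the 5 symbol leaves contributes 0 ε-transitions.
  r|p = 4 ε-transitions
  q|r = 4 ε-transitions
  (q|r)* = 8 ε-transitions
  (q|r)*s = 9 ε-transitions
  ((q|r)*s)+ = 12 ε-transitions
  (r|p)((q|r)*s)+ = 17 ε-transitions
  ((r|p)((q|r)*s)+)* = 21 ε-transitions

21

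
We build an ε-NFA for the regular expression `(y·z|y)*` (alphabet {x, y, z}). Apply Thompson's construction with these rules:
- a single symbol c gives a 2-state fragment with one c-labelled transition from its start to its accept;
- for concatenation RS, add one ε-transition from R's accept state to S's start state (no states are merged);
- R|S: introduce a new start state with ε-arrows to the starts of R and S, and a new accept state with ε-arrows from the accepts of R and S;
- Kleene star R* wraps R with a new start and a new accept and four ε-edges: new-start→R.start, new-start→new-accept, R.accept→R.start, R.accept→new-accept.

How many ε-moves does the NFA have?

9

Building bottom-up:
Each of the 3 symbol leaves contributes 0 ε-transitions.
  y·z → 1 ε-transition
  y·z|y → 5 ε-transitions
  (y·z|y)* → 9 ε-transitions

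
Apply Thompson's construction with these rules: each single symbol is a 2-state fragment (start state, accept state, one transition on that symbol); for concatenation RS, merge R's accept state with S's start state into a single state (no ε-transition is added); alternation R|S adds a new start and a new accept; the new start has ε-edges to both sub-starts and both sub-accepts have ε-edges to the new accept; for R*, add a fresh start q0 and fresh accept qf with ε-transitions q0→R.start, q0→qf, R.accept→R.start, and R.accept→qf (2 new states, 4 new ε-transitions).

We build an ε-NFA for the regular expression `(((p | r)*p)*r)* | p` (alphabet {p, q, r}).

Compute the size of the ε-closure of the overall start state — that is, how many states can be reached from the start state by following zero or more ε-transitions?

Work bottom-up. For each fragment F, track |ε-closure(F.start)| and whether F's accept lies in that closure (i.e. whether F accepts ε). A single-symbol fragment has closure size 1 and does not accept ε.
  p | r → |closure| = 1 + 1 + 1 = 3 (the new accept is not ε-reachable since no branch accepts ε)
  (p | r)* → new start has ε-edges to the inner start and to the new accept, so |closure| = 2 + 3 = 5
  (p | r)*p → |closure| = 5 + (1−1) = 5 (closure spills across the concat boundary because the left factor accepts ε)
  ((p | r)*p)* → |closure| = 1 (new start) + 5 (body) + 1 (new accept) = 7
  ((p | r)*p)*r → the left operand accepts ε, so the closure extends into the next operand (the shared merged state is already counted); |closure| = 7 + (1−1) = 7
  (((p | r)*p)*r)* → the star's fresh start ε-reaches both the body's start and the fresh accept: |closure| = 2 + 7 = 9
  (((p | r)*p)*r)* | p → |closure| = 1 (new start) + (9 + 1) + 1 (new accept, since some branch ε-reaches its own accept) = 12

12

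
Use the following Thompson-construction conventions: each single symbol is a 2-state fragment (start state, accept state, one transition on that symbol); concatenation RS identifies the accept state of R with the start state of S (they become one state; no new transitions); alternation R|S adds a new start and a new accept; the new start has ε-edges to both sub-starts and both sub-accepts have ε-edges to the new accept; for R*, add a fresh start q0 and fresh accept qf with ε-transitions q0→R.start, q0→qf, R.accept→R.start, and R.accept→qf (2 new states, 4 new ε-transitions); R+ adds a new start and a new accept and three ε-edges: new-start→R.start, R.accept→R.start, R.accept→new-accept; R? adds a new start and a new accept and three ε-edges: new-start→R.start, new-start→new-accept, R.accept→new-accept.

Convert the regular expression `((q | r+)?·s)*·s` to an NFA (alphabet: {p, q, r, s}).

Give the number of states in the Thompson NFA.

14

Building bottom-up:
Each of the 4 symbol leaves contributes a 2-state fragment.
  r+ — 4 states
  q | r+ — 8 states
  (q | r+)? — 10 states
  (q | r+)?·s — 11 states
  ((q | r+)?·s)* — 13 states
  ((q | r+)?·s)*·s — 14 states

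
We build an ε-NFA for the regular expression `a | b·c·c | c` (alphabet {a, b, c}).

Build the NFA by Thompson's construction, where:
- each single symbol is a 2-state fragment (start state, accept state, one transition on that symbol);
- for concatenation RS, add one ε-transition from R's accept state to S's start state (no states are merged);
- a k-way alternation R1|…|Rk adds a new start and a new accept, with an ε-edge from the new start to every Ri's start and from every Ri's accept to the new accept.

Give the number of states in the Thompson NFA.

By structural recursion:
Each of the 5 symbol leaves contributes a 2-state fragment.
  b·c·c — 6 states
  a | b·c·c | c — 12 states

12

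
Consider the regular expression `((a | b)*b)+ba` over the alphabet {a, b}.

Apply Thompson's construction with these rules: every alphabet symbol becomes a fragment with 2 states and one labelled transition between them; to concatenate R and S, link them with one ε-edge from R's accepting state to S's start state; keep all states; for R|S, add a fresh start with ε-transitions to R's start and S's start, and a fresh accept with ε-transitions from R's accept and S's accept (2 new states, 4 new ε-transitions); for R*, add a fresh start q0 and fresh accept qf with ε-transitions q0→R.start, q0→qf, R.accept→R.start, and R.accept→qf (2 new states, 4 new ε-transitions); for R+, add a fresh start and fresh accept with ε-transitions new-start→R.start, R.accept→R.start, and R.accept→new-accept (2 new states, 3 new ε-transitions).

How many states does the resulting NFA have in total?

Recursing over subexpressions:
Each of the 5 symbol leaves contributes a 2-state fragment.
  a | b — 6 states
  (a | b)* — 8 states
  (a | b)*b — 10 states
  ((a | b)*b)+ — 12 states
  ((a | b)*b)+ba — 16 states

16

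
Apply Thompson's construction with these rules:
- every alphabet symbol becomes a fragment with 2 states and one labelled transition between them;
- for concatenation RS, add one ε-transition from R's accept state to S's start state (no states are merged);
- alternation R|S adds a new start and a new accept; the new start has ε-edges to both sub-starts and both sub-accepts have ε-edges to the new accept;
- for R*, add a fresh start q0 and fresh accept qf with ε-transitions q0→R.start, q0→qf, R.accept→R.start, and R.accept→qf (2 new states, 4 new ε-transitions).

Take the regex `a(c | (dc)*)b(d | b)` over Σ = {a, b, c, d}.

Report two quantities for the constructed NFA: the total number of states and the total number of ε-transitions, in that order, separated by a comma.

Building bottom-up:
Each of the 7 symbol leaves contributes 2 states and 0 ε-transitions.
  dc = 4 states, 1 ε-transition
  (dc)* = 6 states, 5 ε-transitions
  c | (dc)* = 10 states, 9 ε-transitions
  d | b = 6 states, 4 ε-transitions
  a(c | (dc)*)b(d | b) = 20 states, 16 ε-transitions

20, 16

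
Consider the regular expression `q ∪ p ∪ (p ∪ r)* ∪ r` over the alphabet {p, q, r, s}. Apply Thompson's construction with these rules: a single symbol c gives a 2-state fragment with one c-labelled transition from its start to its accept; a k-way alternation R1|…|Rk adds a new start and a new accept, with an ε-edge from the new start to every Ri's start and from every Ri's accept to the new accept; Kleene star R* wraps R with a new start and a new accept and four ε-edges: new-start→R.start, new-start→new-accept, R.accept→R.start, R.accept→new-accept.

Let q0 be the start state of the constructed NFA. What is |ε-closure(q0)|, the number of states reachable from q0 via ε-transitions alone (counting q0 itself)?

10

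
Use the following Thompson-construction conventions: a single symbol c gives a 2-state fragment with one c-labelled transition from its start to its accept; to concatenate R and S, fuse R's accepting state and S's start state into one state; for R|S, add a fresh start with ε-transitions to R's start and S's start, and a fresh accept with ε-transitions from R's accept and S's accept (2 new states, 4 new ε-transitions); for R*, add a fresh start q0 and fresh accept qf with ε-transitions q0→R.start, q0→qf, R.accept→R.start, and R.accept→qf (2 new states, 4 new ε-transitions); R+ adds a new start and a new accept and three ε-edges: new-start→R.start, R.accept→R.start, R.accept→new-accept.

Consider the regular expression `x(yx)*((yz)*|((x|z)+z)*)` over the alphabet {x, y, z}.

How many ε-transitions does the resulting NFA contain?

Per subexpression:
Each of the 8 symbol leaves contributes 0 ε-transitions.
  yx → 0 ε-transitions
  (yx)* → 4 ε-transitions
  yz → 0 ε-transitions
  (yz)* → 4 ε-transitions
  x|z → 4 ε-transitions
  (x|z)+ → 7 ε-transitions
  (x|z)+z → 7 ε-transitions
  ((x|z)+z)* → 11 ε-transitions
  (yz)*|((x|z)+z)* → 19 ε-transitions
  x(yx)*((yz)*|((x|z)+z)*) → 23 ε-transitions

23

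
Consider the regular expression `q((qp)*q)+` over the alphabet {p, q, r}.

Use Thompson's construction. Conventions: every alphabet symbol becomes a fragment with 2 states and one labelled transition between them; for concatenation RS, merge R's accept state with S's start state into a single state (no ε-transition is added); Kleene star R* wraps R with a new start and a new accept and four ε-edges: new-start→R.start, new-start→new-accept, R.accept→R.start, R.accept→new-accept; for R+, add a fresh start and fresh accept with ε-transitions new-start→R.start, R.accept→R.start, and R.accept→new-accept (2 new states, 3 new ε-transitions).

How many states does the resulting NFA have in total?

By structural recursion:
Each of the 4 symbol leaves contributes a 2-state fragment.
  qp : 3 states
  (qp)* : 5 states
  (qp)*q : 6 states
  ((qp)*q)+ : 8 states
  q((qp)*q)+ : 9 states

9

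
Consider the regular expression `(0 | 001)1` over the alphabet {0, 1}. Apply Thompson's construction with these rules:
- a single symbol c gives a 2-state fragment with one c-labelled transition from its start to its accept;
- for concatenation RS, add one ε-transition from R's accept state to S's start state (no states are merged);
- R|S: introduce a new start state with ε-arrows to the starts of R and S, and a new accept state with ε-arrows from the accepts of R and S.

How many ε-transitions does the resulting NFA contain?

By structural recursion:
Each of the 5 symbol leaves contributes 0 ε-transitions.
  001 = 2 ε-transitions
  0 | 001 = 6 ε-transitions
  (0 | 001)1 = 7 ε-transitions

7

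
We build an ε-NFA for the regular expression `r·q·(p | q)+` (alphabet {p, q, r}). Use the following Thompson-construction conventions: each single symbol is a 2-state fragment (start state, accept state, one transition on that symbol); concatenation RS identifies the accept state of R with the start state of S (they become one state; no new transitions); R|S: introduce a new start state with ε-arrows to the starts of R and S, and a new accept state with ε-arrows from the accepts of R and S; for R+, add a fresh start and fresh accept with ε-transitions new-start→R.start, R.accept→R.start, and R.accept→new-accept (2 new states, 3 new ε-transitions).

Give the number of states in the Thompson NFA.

10

Per subexpression:
Each of the 4 symbol leaves contributes a 2-state fragment.
  p | q = 6 states
  (p | q)+ = 8 states
  r·q·(p | q)+ = 10 states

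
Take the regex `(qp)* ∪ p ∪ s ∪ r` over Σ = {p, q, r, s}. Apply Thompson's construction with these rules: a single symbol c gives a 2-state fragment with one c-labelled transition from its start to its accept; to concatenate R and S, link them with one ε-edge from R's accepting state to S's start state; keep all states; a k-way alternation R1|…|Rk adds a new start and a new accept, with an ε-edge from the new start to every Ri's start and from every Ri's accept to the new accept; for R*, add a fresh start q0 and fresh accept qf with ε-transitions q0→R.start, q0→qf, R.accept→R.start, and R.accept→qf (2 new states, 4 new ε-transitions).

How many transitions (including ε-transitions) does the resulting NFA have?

18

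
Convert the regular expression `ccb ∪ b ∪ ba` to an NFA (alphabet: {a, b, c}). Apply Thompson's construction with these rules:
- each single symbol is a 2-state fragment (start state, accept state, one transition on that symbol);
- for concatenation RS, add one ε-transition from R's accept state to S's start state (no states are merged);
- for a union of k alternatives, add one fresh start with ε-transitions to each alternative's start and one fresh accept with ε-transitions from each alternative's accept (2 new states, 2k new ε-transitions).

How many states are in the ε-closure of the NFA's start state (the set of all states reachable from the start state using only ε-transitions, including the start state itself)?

4

Compute the ε-closure size of each fragment's start state recursively; a symbol fragment's start has no outgoing ε-edge, so its closure is just itself (size 1).
  ccb — same as the first factor's closure: C = 1
  ba — C equals the left operand's closure size = 1 (its accept is not ε-reachable, so the closure stops there)
  ccb ∪ b ∪ ba — new start ε-reaches every alternative's start; none of them accept ε, so the new accept is not reached: C = 1 + 1 + 1 + 1 = 4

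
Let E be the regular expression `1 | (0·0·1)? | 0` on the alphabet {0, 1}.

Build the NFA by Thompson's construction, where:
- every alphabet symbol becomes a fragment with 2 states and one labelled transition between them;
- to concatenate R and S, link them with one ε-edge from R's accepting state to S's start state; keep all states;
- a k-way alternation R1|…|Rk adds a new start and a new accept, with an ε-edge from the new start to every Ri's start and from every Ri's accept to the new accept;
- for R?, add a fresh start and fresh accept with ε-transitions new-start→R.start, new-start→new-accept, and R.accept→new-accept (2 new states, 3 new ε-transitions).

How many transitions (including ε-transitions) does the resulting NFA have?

16

Recursing over subexpressions:
Each of the 5 symbol leaves contributes 1 transition (1 symbol, 0 ε).
  0·0·1 : 5 transitions (3 symbol, 2 ε)
  (0·0·1)? : 8 transitions (3 symbol, 5 ε)
  1 | (0·0·1)? | 0 : 16 transitions (5 symbol, 11 ε)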